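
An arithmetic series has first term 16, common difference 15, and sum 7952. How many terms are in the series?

Using S = n/2 × [2a + (n-1)d]
7952 = n/2 × [2(16) + (n-1)(15)]
7952 = n/2 × [32 + 15n - 15]
15904 = n × [17 + 15n]
15n² + (17)n - 15904 = 0
Discriminant: Δ = (17)² - 4(15)(-15904) = 289 + 954240 = 954529
√Δ = 977
n = [-(17) + √Δ] / (2·15) = (-17 + 977) / 30 = 960 / 30 = 32
(The negative root is discarded since n must be a positive integer.)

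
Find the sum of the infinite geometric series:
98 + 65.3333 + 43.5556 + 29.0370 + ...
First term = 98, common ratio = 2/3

For |r| < 1, S = a / (1 - r)
S = 98 / (1 - (2/3))
S = 98 / (1/3)
S = 294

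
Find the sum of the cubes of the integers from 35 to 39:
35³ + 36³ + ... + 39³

Use ∑_{k=1}^{n} k³ = [n(n+1)/2]², then subtract the first 34 terms.
∑_{k=1}^{39} k³ = [39×40/2]² = 780² = 608400
∑_{k=1}^{34} k³ = [34×35/2]² = 595² = 354025
∑_{k=35}^{39} k³ = 608400 - 354025 = 254375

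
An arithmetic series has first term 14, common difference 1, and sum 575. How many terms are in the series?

Using S = n/2 × [2a + (n-1)d]
575 = n/2 × [2(14) + (n-1)(1)]
575 = n/2 × [28 + 1n - 1]
1150 = n × [27 + 1n]
1n² + (27)n - 1150 = 0
Discriminant: Δ = (27)² - 4(1)(-1150) = 729 + 4600 = 5329
√Δ = 73
n = [-(27) + √Δ] / (2·1) = (-27 + 73) / 2 = 46 / 2 = 23
(The negative root is discarded since n must be a positive integer.)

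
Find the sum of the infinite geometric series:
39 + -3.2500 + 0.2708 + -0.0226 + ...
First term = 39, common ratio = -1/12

For |r| < 1, S = a / (1 - r)
S = 39 / (1 - (-1/12))
S = 39 / (13/12)
S = 36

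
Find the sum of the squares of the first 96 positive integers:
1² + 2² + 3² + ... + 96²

Formula: ∑k² = n(n+1)(2n+1)/6
= 96×97×193/6
= 1797216/6
= 299536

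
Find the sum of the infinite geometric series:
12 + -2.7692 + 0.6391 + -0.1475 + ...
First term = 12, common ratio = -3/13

For |r| < 1, S = a / (1 - r)
S = 12 / (1 - (-3/13))
S = 12 / (16/13)
S = 39/4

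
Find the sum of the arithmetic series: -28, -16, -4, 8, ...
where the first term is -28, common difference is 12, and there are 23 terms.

Sₙ = n/2 × (first + last)
Last term = a + (n-1)d = -28 + (23-1)×12 = 236
S_23 = 23/2 × (-28 + 236)
S_23 = 23/2 × 208 = 2392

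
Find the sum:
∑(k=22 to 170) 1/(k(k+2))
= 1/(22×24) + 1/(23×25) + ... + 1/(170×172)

Partial fractions: 1/(k(k+2)) = (1/2)[1/k - 1/(k+2)]
Telescoping leaves the first two and last two terms:
= (1/2)[1/22 + 1/23 - 1/171 - 1/172]
= 574991/14882472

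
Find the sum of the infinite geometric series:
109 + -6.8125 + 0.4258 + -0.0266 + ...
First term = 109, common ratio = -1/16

For |r| < 1, S = a / (1 - r)
S = 109 / (1 - (-1/16))
S = 109 / (17/16)
S = 1744/17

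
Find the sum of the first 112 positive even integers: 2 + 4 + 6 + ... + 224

Sum of first n even numbers = n(n+1)
= 112×113
= 12656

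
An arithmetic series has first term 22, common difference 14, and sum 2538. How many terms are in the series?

Using S = n/2 × [2a + (n-1)d]
2538 = n/2 × [2(22) + (n-1)(14)]
2538 = n/2 × [44 + 14n - 14]
5076 = n × [30 + 14n]
14n² + (30)n - 5076 = 0
Discriminant: Δ = (30)² - 4(14)(-5076) = 900 + 284256 = 285156
√Δ = 534
n = [-(30) + √Δ] / (2·14) = (-30 + 534) / 28 = 504 / 28 = 18
(The negative root is discarded since n must be a positive integer.)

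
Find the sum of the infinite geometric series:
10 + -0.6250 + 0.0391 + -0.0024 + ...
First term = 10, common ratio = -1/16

For |r| < 1, S = a / (1 - r)
S = 10 / (1 - (-1/16))
S = 10 / (17/16)
S = 160/17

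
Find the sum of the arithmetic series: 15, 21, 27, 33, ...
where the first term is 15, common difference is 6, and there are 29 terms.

Sₙ = n/2 × (first + last)
Last term = a + (n-1)d = 15 + (29-1)×6 = 183
S_29 = 29/2 × (15 + 183)
S_29 = 29/2 × 198 = 2871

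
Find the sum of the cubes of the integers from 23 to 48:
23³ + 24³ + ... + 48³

Use ∑_{k=1}^{n} k³ = [n(n+1)/2]², then subtract the first 22 terms.
∑_{k=1}^{48} k³ = [48×49/2]² = 1176² = 1382976
∑_{k=1}^{22} k³ = [22×23/2]² = 253² = 64009
∑_{k=23}^{48} k³ = 1382976 - 64009 = 1318967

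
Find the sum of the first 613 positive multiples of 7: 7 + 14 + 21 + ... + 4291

Factor out 7: = 7(1 + 2 + ... + 613) = 7 × n(n+1)/2
= 7 × 613×614/2
= 7 × 188191
= 1317337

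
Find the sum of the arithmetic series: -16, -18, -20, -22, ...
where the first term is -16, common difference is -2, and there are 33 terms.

Sₙ = n/2 × (first + last)
Last term = a + (n-1)d = -16 + (33-1)×(-2) = -80
S_33 = 33/2 × (-16 + (-80))
S_33 = 33/2 × (-96) = -1584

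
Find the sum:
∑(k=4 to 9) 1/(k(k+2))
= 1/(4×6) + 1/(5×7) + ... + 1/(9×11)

Partial fractions: 1/(k(k+2)) = (1/2)[1/k - 1/(k+2)]
Telescoping leaves the first two and last two terms:
= (1/2)[1/4 + 1/5 - 1/10 - 1/11]
= 57/440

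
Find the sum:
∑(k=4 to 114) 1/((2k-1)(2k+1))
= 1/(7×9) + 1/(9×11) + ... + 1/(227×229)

Partial fractions: 1/((2k-1)(2k+1)) = (1/2)[1/(2k-1) - 1/(2k+1)]
The series telescopes:
= (1/2)[1/7 - 1/229]
= 111/1603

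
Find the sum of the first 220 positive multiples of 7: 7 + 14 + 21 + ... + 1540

Factor out 7: = 7(1 + 2 + ... + 220) = 7 × n(n+1)/2
= 7 × 220×221/2
= 7 × 24310
= 170170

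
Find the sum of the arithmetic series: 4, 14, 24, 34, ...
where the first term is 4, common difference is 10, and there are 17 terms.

Sₙ = n/2 × (first + last)
Last term = a + (n-1)d = 4 + (17-1)×10 = 164
S_17 = 17/2 × (4 + 164)
S_17 = 17/2 × 168 = 1428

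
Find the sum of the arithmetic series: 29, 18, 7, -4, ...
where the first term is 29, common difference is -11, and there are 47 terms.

Sₙ = n/2 × (first + last)
Last term = a + (n-1)d = 29 + (47-1)×(-11) = -477
S_47 = 47/2 × (29 + (-477))
S_47 = 47/2 × (-448) = -10528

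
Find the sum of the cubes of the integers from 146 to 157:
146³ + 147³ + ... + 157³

Use ∑_{k=1}^{n} k³ = [n(n+1)/2]², then subtract the first 145 terms.
∑_{k=1}^{157} k³ = [157×158/2]² = 12403² = 153834409
∑_{k=1}^{145} k³ = [145×146/2]² = 10585² = 112042225
∑_{k=146}^{157} k³ = 153834409 - 112042225 = 41792184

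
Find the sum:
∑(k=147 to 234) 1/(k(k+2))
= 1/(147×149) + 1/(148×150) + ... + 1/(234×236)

Partial fractions: 1/(k(k+2)) = (1/2)[1/k - 1/(k+2)]
Telescoping leaves the first two and last two terms:
= (1/2)[1/147 + 1/148 - 1/235 - 1/236]
= 764203/301646940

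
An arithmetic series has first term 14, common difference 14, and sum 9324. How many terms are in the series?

Using S = n/2 × [2a + (n-1)d]
9324 = n/2 × [2(14) + (n-1)(14)]
9324 = n/2 × [28 + 14n - 14]
18648 = n × [14 + 14n]
14n² + (14)n - 18648 = 0
Discriminant: Δ = (14)² - 4(14)(-18648) = 196 + 1044288 = 1044484
√Δ = 1022
n = [-(14) + √Δ] / (2·14) = (-14 + 1022) / 28 = 1008 / 28 = 36
(The negative root is discarded since n must be a positive integer.)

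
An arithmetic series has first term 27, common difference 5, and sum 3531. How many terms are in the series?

Using S = n/2 × [2a + (n-1)d]
3531 = n/2 × [2(27) + (n-1)(5)]
3531 = n/2 × [54 + 5n - 5]
7062 = n × [49 + 5n]
5n² + (49)n - 7062 = 0
Discriminant: Δ = (49)² - 4(5)(-7062) = 2401 + 141240 = 143641
√Δ = 379
n = [-(49) + √Δ] / (2·5) = (-49 + 379) / 10 = 330 / 10 = 33
(The negative root is discarded since n must be a positive integer.)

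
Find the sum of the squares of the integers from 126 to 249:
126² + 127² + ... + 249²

Use ∑_{k=1}^{n} k² = n(n+1)(2n+1)/6, then subtract the first 125 terms.
∑_{k=1}^{249} k² = 249×250×499/6 = 5177125
∑_{k=1}^{125} k² = 125×126×251/6 = 658875
∑_{k=126}^{249} k² = 5177125 - 658875 = 4518250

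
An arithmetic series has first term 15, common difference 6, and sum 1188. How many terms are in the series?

Using S = n/2 × [2a + (n-1)d]
1188 = n/2 × [2(15) + (n-1)(6)]
1188 = n/2 × [30 + 6n - 6]
2376 = n × [24 + 6n]
6n² + (24)n - 2376 = 0
Discriminant: Δ = (24)² - 4(6)(-2376) = 576 + 57024 = 57600
√Δ = 240
n = [-(24) + √Δ] / (2·6) = (-24 + 240) / 12 = 216 / 12 = 18
(The negative root is discarded since n must be a positive integer.)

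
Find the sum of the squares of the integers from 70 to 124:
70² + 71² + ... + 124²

Use ∑_{k=1}^{n} k² = n(n+1)(2n+1)/6, then subtract the first 69 terms.
∑_{k=1}^{124} k² = 124×125×249/6 = 643250
∑_{k=1}^{69} k² = 69×70×139/6 = 111895
∑_{k=70}^{124} k² = 643250 - 111895 = 531355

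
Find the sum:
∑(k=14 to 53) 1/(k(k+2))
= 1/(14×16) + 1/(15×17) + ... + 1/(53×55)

Partial fractions: 1/(k(k+2)) = (1/2)[1/k - 1/(k+2)]
Telescoping leaves the first two and last two terms:
= (1/2)[1/14 + 1/15 - 1/54 - 1/55]
= 527/10395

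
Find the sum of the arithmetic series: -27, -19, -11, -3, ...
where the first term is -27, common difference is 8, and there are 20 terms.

Sₙ = n/2 × (first + last)
Last term = a + (n-1)d = -27 + (20-1)×8 = 125
S_20 = 20/2 × (-27 + 125)
S_20 = 20/2 × 98 = 980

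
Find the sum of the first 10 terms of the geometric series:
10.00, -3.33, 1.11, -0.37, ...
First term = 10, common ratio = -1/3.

Sₙ = a(1 - rⁿ) / (1 - r)
S_10 = 10(1 - (-1/3)^10) / (1 - (-1/3))
S_10 = 10(1 - (1/59049)) / (4/3)
S_10 = 147620/19683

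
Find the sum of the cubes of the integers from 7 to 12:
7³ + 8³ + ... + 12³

Use ∑_{k=1}^{n} k³ = [n(n+1)/2]², then subtract the first 6 terms.
∑_{k=1}^{12} k³ = [12×13/2]² = 78² = 6084
∑_{k=1}^{6} k³ = [6×7/2]² = 21² = 441
∑_{k=7}^{12} k³ = 6084 - 441 = 5643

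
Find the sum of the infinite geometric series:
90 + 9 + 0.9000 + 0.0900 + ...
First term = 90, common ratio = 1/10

For |r| < 1, S = a / (1 - r)
S = 90 / (1 - (1/10))
S = 90 / (9/10)
S = 100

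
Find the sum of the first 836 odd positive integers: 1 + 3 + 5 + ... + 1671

Sum of first n odd numbers = n²
= 836²
= 698896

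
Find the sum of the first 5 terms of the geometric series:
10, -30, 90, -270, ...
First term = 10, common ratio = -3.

Sₙ = a(1 - rⁿ) / (1 - r)
S_5 = 10(1 - (-3)^5) / (1 - (-3))
S_5 = 10(1 - (-243)) / (4)
S_5 = 610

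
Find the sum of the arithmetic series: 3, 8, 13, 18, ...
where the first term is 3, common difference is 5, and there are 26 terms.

Sₙ = n/2 × (first + last)
Last term = a + (n-1)d = 3 + (26-1)×5 = 128
S_26 = 26/2 × (3 + 128)
S_26 = 26/2 × 131 = 1703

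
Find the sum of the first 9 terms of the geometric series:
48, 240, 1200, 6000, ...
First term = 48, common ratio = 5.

Sₙ = a(1 - rⁿ) / (1 - r)
S_9 = 48(1 - 5^9) / (1 - 5)
S_9 = 48(1 - 1953125) / (-4)
S_9 = 23437488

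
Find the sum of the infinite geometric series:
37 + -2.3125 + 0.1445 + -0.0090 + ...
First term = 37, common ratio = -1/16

For |r| < 1, S = a / (1 - r)
S = 37 / (1 - (-1/16))
S = 37 / (17/16)
S = 592/17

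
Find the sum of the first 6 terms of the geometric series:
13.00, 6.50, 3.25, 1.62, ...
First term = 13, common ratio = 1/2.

Sₙ = a(1 - rⁿ) / (1 - r)
S_6 = 13(1 - (1/2)^6) / (1 - (1/2))
S_6 = 13(1 - (1/64)) / (1/2)
S_6 = 819/32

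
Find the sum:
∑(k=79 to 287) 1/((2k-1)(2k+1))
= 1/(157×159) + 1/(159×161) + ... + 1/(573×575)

Partial fractions: 1/((2k-1)(2k+1)) = (1/2)[1/(2k-1) - 1/(2k+1)]
The series telescopes:
= (1/2)[1/157 - 1/575]
= 209/90275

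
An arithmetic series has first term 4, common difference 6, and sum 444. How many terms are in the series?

Using S = n/2 × [2a + (n-1)d]
444 = n/2 × [2(4) + (n-1)(6)]
444 = n/2 × [8 + 6n - 6]
888 = n × [2 + 6n]
6n² + (2)n - 888 = 0
Discriminant: Δ = (2)² - 4(6)(-888) = 4 + 21312 = 21316
√Δ = 146
n = [-(2) + √Δ] / (2·6) = (-2 + 146) / 12 = 144 / 12 = 12
(The negative root is discarded since n must be a positive integer.)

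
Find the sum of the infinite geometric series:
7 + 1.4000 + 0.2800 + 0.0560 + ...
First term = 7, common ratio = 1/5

For |r| < 1, S = a / (1 - r)
S = 7 / (1 - (1/5))
S = 7 / (4/5)
S = 35/4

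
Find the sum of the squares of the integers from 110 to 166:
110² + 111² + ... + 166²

Use ∑_{k=1}^{n} k² = n(n+1)(2n+1)/6, then subtract the first 109 terms.
∑_{k=1}^{166} k² = 166×167×333/6 = 1538571
∑_{k=1}^{109} k² = 109×110×219/6 = 437635
∑_{k=110}^{166} k² = 1538571 - 437635 = 1100936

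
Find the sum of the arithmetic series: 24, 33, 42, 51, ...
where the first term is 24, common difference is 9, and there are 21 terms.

Sₙ = n/2 × (first + last)
Last term = a + (n-1)d = 24 + (21-1)×9 = 204
S_21 = 21/2 × (24 + 204)
S_21 = 21/2 × 228 = 2394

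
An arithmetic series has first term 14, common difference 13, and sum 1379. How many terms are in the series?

Using S = n/2 × [2a + (n-1)d]
1379 = n/2 × [2(14) + (n-1)(13)]
1379 = n/2 × [28 + 13n - 13]
2758 = n × [15 + 13n]
13n² + (15)n - 2758 = 0
Discriminant: Δ = (15)² - 4(13)(-2758) = 225 + 143416 = 143641
√Δ = 379
n = [-(15) + √Δ] / (2·13) = (-15 + 379) / 26 = 364 / 26 = 14
(The negative root is discarded since n must be a positive integer.)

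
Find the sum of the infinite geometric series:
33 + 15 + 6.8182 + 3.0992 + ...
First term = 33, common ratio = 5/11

For |r| < 1, S = a / (1 - r)
S = 33 / (1 - (5/11))
S = 33 / (6/11)
S = 121/2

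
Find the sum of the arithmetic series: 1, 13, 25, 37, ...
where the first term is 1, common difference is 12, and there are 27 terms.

Sₙ = n/2 × (first + last)
Last term = a + (n-1)d = 1 + (27-1)×12 = 313
S_27 = 27/2 × (1 + 313)
S_27 = 27/2 × 314 = 4239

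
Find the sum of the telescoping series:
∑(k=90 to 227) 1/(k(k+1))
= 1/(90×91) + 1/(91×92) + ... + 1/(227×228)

Partial fractions: 1/(k(k+1)) = 1/k - 1/(k+1)
The series telescopes:
= (1/90 - 1/91) + (1/91 - 1/92) + ... + (1/227 - 1/228)
= 1/90 - 1/228
= 23/3420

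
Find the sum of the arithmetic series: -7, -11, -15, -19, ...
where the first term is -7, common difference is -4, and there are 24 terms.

Sₙ = n/2 × (first + last)
Last term = a + (n-1)d = -7 + (24-1)×(-4) = -99
S_24 = 24/2 × (-7 + (-99))
S_24 = 24/2 × (-106) = -1272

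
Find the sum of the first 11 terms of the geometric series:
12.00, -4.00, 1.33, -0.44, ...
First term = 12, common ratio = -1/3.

Sₙ = a(1 - rⁿ) / (1 - r)
S_11 = 12(1 - (-1/3)^11) / (1 - (-1/3))
S_11 = 12(1 - (-1/177147)) / (4/3)
S_11 = 177148/19683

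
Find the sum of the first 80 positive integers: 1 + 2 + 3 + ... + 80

Formula: ∑k = n(n+1)/2
= 80×81/2
= 6480/2
= 3240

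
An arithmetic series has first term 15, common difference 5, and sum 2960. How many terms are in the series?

Using S = n/2 × [2a + (n-1)d]
2960 = n/2 × [2(15) + (n-1)(5)]
2960 = n/2 × [30 + 5n - 5]
5920 = n × [25 + 5n]
5n² + (25)n - 5920 = 0
Discriminant: Δ = (25)² - 4(5)(-5920) = 625 + 118400 = 119025
√Δ = 345
n = [-(25) + √Δ] / (2·5) = (-25 + 345) / 10 = 320 / 10 = 32
(The negative root is discarded since n must be a positive integer.)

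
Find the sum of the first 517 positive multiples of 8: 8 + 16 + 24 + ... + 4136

Factor out 8: = 8(1 + 2 + ... + 517) = 8 × n(n+1)/2
= 8 × 517×518/2
= 8 × 133903
= 1071224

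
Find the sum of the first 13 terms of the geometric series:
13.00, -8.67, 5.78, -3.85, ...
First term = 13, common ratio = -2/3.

Sₙ = a(1 - rⁿ) / (1 - r)
S_13 = 13(1 - (-2/3)^13) / (1 - (-2/3))
S_13 = 13(1 - (-8192/1594323)) / (5/3)
S_13 = 4166539/531441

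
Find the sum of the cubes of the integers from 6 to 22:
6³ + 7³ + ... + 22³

Use ∑_{k=1}^{n} k³ = [n(n+1)/2]², then subtract the first 5 terms.
∑_{k=1}^{22} k³ = [22×23/2]² = 253² = 64009
∑_{k=1}^{5} k³ = [5×6/2]² = 15² = 225
∑_{k=6}^{22} k³ = 64009 - 225 = 63784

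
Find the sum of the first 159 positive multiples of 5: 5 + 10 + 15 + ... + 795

Factor out 5: = 5(1 + 2 + ... + 159) = 5 × n(n+1)/2
= 5 × 159×160/2
= 5 × 12720
= 63600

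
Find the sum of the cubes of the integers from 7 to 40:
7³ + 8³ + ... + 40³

Use ∑_{k=1}^{n} k³ = [n(n+1)/2]², then subtract the first 6 terms.
∑_{k=1}^{40} k³ = [40×41/2]² = 820² = 672400
∑_{k=1}^{6} k³ = [6×7/2]² = 21² = 441
∑_{k=7}^{40} k³ = 672400 - 441 = 671959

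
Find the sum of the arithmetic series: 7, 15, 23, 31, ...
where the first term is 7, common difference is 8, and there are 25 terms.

Sₙ = n/2 × (first + last)
Last term = a + (n-1)d = 7 + (25-1)×8 = 199
S_25 = 25/2 × (7 + 199)
S_25 = 25/2 × 206 = 2575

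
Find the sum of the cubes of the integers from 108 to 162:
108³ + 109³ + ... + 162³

Use ∑_{k=1}^{n} k³ = [n(n+1)/2]², then subtract the first 107 terms.
∑_{k=1}^{162} k³ = [162×163/2]² = 13203² = 174319209
∑_{k=1}^{107} k³ = [107×108/2]² = 5778² = 33385284
∑_{k=108}^{162} k³ = 174319209 - 33385284 = 140933925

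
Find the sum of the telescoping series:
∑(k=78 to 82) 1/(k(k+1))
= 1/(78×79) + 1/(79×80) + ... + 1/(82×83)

Partial fractions: 1/(k(k+1)) = 1/k - 1/(k+1)
The series telescopes:
= (1/78 - 1/79) + (1/79 - 1/80) + ... + (1/82 - 1/83)
= 1/78 - 1/83
= 5/6474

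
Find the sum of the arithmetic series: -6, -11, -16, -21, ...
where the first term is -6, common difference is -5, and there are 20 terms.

Sₙ = n/2 × (first + last)
Last term = a + (n-1)d = -6 + (20-1)×(-5) = -101
S_20 = 20/2 × (-6 + (-101))
S_20 = 20/2 × (-107) = -1070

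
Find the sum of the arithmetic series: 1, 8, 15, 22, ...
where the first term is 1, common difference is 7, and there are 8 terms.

Sₙ = n/2 × (first + last)
Last term = a + (n-1)d = 1 + (8-1)×7 = 50
S_8 = 8/2 × (1 + 50)
S_8 = 8/2 × 51 = 204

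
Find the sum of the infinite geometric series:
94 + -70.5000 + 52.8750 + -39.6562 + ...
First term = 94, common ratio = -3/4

For |r| < 1, S = a / (1 - r)
S = 94 / (1 - (-3/4))
S = 94 / (7/4)
S = 376/7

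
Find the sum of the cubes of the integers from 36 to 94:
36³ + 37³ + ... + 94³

Use ∑_{k=1}^{n} k³ = [n(n+1)/2]², then subtract the first 35 terms.
∑_{k=1}^{94} k³ = [94×95/2]² = 4465² = 19936225
∑_{k=1}^{35} k³ = [35×36/2]² = 630² = 396900
∑_{k=36}^{94} k³ = 19936225 - 396900 = 19539325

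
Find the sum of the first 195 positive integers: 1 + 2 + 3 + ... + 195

Formula: ∑k = n(n+1)/2
= 195×196/2
= 38220/2
= 19110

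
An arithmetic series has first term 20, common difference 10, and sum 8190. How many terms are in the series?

Using S = n/2 × [2a + (n-1)d]
8190 = n/2 × [2(20) + (n-1)(10)]
8190 = n/2 × [40 + 10n - 10]
16380 = n × [30 + 10n]
10n² + (30)n - 16380 = 0
Discriminant: Δ = (30)² - 4(10)(-16380) = 900 + 655200 = 656100
√Δ = 810
n = [-(30) + √Δ] / (2·10) = (-30 + 810) / 20 = 780 / 20 = 39
(The negative root is discarded since n must be a positive integer.)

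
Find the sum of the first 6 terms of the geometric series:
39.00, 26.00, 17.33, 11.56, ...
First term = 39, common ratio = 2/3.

Sₙ = a(1 - rⁿ) / (1 - r)
S_6 = 39(1 - (2/3)^6) / (1 - (2/3))
S_6 = 39(1 - (64/729)) / (1/3)
S_6 = 8645/81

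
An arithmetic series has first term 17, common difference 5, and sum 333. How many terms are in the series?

Using S = n/2 × [2a + (n-1)d]
333 = n/2 × [2(17) + (n-1)(5)]
333 = n/2 × [34 + 5n - 5]
666 = n × [29 + 5n]
5n² + (29)n - 666 = 0
Discriminant: Δ = (29)² - 4(5)(-666) = 841 + 13320 = 14161
√Δ = 119
n = [-(29) + √Δ] / (2·5) = (-29 + 119) / 10 = 90 / 10 = 9
(The negative root is discarded since n must be a positive integer.)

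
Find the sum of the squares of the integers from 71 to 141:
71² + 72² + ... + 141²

Use ∑_{k=1}^{n} k² = n(n+1)(2n+1)/6, then subtract the first 70 terms.
∑_{k=1}^{141} k² = 141×142×283/6 = 944371
∑_{k=1}^{70} k² = 70×71×141/6 = 116795
∑_{k=71}^{141} k² = 944371 - 116795 = 827576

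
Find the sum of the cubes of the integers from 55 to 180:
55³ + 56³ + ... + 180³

Use ∑_{k=1}^{n} k³ = [n(n+1)/2]², then subtract the first 54 terms.
∑_{k=1}^{180} k³ = [180×181/2]² = 16290² = 265364100
∑_{k=1}^{54} k³ = [54×55/2]² = 1485² = 2205225
∑_{k=55}^{180} k³ = 265364100 - 2205225 = 263158875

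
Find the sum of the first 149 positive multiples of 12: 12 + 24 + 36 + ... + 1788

Factor out 12: = 12(1 + 2 + ... + 149) = 12 × n(n+1)/2
= 12 × 149×150/2
= 12 × 11175
= 134100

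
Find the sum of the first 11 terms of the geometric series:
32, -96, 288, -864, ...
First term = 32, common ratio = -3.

Sₙ = a(1 - rⁿ) / (1 - r)
S_11 = 32(1 - (-3)^11) / (1 - (-3))
S_11 = 32(1 - (-177147)) / (4)
S_11 = 1417184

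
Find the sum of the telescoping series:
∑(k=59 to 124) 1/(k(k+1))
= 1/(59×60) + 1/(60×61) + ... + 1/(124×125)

Partial fractions: 1/(k(k+1)) = 1/k - 1/(k+1)
The series telescopes:
= (1/59 - 1/60) + (1/60 - 1/61) + ... + (1/124 - 1/125)
= 1/59 - 1/125
= 66/7375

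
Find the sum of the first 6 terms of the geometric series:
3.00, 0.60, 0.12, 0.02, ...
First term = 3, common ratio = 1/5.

Sₙ = a(1 - rⁿ) / (1 - r)
S_6 = 3(1 - (1/5)^6) / (1 - (1/5))
S_6 = 3(1 - (1/15625)) / (4/5)
S_6 = 11718/3125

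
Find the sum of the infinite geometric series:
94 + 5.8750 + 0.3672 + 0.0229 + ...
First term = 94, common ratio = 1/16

For |r| < 1, S = a / (1 - r)
S = 94 / (1 - (1/16))
S = 94 / (15/16)
S = 1504/15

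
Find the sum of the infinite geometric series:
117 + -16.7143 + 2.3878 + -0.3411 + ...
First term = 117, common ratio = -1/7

For |r| < 1, S = a / (1 - r)
S = 117 / (1 - (-1/7))
S = 117 / (8/7)
S = 819/8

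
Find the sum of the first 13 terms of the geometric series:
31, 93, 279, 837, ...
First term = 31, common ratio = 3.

Sₙ = a(1 - rⁿ) / (1 - r)
S_13 = 31(1 - 3^13) / (1 - 3)
S_13 = 31(1 - 1594323) / (-2)
S_13 = 24711991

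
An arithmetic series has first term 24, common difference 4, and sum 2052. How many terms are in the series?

Using S = n/2 × [2a + (n-1)d]
2052 = n/2 × [2(24) + (n-1)(4)]
2052 = n/2 × [48 + 4n - 4]
4104 = n × [44 + 4n]
4n² + (44)n - 4104 = 0
Discriminant: Δ = (44)² - 4(4)(-4104) = 1936 + 65664 = 67600
√Δ = 260
n = [-(44) + √Δ] / (2·4) = (-44 + 260) / 8 = 216 / 8 = 27
(The negative root is discarded since n must be a positive integer.)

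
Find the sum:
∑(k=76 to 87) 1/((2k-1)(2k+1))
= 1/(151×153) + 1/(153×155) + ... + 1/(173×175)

Partial fractions: 1/((2k-1)(2k+1)) = (1/2)[1/(2k-1) - 1/(2k+1)]
The series telescopes:
= (1/2)[1/151 - 1/175]
= 12/26425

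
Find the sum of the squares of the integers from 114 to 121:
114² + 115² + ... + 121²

Use ∑_{k=1}^{n} k² = n(n+1)(2n+1)/6, then subtract the first 113 terms.
∑_{k=1}^{121} k² = 121×122×243/6 = 597861
∑_{k=1}^{113} k² = 113×114×227/6 = 487369
∑_{k=114}^{121} k² = 597861 - 487369 = 110492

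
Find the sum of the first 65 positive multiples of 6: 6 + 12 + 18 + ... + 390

Factor out 6: = 6(1 + 2 + ... + 65) = 6 × n(n+1)/2
= 6 × 65×66/2
= 6 × 2145
= 12870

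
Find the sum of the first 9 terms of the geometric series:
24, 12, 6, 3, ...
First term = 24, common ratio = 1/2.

Sₙ = a(1 - rⁿ) / (1 - r)
S_9 = 24(1 - (1/2)^9) / (1 - (1/2))
S_9 = 24(1 - (1/512)) / (1/2)
S_9 = 1533/32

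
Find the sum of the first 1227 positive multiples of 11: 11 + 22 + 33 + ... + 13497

Factor out 11: = 11(1 + 2 + ... + 1227) = 11 × n(n+1)/2
= 11 × 1227×1228/2
= 11 × 753378
= 8287158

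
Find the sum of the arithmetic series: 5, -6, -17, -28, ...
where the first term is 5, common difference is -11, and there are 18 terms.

Sₙ = n/2 × (first + last)
Last term = a + (n-1)d = 5 + (18-1)×(-11) = -182
S_18 = 18/2 × (5 + (-182))
S_18 = 18/2 × (-177) = -1593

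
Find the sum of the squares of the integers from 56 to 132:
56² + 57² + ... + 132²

Use ∑_{k=1}^{n} k² = n(n+1)(2n+1)/6, then subtract the first 55 terms.
∑_{k=1}^{132} k² = 132×133×265/6 = 775390
∑_{k=1}^{55} k² = 55×56×111/6 = 56980
∑_{k=56}^{132} k² = 775390 - 56980 = 718410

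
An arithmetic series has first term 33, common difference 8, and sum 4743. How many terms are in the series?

Using S = n/2 × [2a + (n-1)d]
4743 = n/2 × [2(33) + (n-1)(8)]
4743 = n/2 × [66 + 8n - 8]
9486 = n × [58 + 8n]
8n² + (58)n - 9486 = 0
Discriminant: Δ = (58)² - 4(8)(-9486) = 3364 + 303552 = 306916
√Δ = 554
n = [-(58) + √Δ] / (2·8) = (-58 + 554) / 16 = 496 / 16 = 31
(The negative root is discarded since n must be a positive integer.)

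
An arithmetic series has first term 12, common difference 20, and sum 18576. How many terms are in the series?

Using S = n/2 × [2a + (n-1)d]
18576 = n/2 × [2(12) + (n-1)(20)]
18576 = n/2 × [24 + 20n - 20]
37152 = n × [4 + 20n]
20n² + (4)n - 37152 = 0
Discriminant: Δ = (4)² - 4(20)(-37152) = 16 + 2972160 = 2972176
√Δ = 1724
n = [-(4) + √Δ] / (2·20) = (-4 + 1724) / 40 = 1720 / 40 = 43
(The negative root is discarded since n must be a positive integer.)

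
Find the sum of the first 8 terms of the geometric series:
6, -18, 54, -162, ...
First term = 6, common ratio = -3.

Sₙ = a(1 - rⁿ) / (1 - r)
S_8 = 6(1 - (-3)^8) / (1 - (-3))
S_8 = 6(1 - 6561) / (4)
S_8 = -9840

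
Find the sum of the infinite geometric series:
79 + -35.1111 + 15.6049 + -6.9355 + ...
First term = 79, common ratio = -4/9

For |r| < 1, S = a / (1 - r)
S = 79 / (1 - (-4/9))
S = 79 / (13/9)
S = 711/13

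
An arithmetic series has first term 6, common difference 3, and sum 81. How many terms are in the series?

Using S = n/2 × [2a + (n-1)d]
81 = n/2 × [2(6) + (n-1)(3)]
81 = n/2 × [12 + 3n - 3]
162 = n × [9 + 3n]
3n² + (9)n - 162 = 0
Discriminant: Δ = (9)² - 4(3)(-162) = 81 + 1944 = 2025
√Δ = 45
n = [-(9) + √Δ] / (2·3) = (-9 + 45) / 6 = 36 / 6 = 6
(The negative root is discarded since n must be a positive integer.)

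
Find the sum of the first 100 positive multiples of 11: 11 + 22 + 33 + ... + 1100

Factor out 11: = 11(1 + 2 + ... + 100) = 11 × n(n+1)/2
= 11 × 100×101/2
= 11 × 5050
= 55550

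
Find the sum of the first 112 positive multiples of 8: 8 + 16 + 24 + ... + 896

Factor out 8: = 8(1 + 2 + ... + 112) = 8 × n(n+1)/2
= 8 × 112×113/2
= 8 × 6328
= 50624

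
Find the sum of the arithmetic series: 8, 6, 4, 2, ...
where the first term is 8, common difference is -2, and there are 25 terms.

Sₙ = n/2 × (first + last)
Last term = a + (n-1)d = 8 + (25-1)×(-2) = -40
S_25 = 25/2 × (8 + (-40))
S_25 = 25/2 × (-32) = -400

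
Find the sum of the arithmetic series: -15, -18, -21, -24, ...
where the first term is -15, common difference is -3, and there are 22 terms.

Sₙ = n/2 × (first + last)
Last term = a + (n-1)d = -15 + (22-1)×(-3) = -78
S_22 = 22/2 × (-15 + (-78))
S_22 = 22/2 × (-93) = -1023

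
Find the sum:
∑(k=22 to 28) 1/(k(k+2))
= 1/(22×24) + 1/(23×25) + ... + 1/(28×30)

Partial fractions: 1/(k(k+2)) = (1/2)[1/k - 1/(k+2)]
Telescoping leaves the first two and last two terms:
= (1/2)[1/22 + 1/23 - 1/29 - 1/30]
= 1162/110055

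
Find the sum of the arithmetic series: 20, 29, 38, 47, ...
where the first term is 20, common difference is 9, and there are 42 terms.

Sₙ = n/2 × (first + last)
Last term = a + (n-1)d = 20 + (42-1)×9 = 389
S_42 = 42/2 × (20 + 389)
S_42 = 42/2 × 409 = 8589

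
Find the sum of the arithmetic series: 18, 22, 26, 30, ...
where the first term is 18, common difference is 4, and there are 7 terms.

Sₙ = n/2 × (first + last)
Last term = a + (n-1)d = 18 + (7-1)×4 = 42
S_7 = 7/2 × (18 + 42)
S_7 = 7/2 × 60 = 210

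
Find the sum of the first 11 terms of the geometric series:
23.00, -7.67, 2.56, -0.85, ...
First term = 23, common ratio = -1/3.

Sₙ = a(1 - rⁿ) / (1 - r)
S_11 = 23(1 - (-1/3)^11) / (1 - (-1/3))
S_11 = 23(1 - (-1/177147)) / (4/3)
S_11 = 1018601/59049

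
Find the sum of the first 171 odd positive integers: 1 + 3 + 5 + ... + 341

Sum of first n odd numbers = n²
= 171²
= 29241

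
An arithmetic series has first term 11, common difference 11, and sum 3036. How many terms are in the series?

Using S = n/2 × [2a + (n-1)d]
3036 = n/2 × [2(11) + (n-1)(11)]
3036 = n/2 × [22 + 11n - 11]
6072 = n × [11 + 11n]
11n² + (11)n - 6072 = 0
Discriminant: Δ = (11)² - 4(11)(-6072) = 121 + 267168 = 267289
√Δ = 517
n = [-(11) + √Δ] / (2·11) = (-11 + 517) / 22 = 506 / 22 = 23
(The negative root is discarded since n must be a positive integer.)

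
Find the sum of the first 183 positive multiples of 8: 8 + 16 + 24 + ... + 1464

Factor out 8: = 8(1 + 2 + ... + 183) = 8 × n(n+1)/2
= 8 × 183×184/2
= 8 × 16836
= 134688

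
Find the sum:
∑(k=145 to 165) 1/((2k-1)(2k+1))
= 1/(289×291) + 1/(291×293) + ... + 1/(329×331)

Partial fractions: 1/((2k-1)(2k+1)) = (1/2)[1/(2k-1) - 1/(2k+1)]
The series telescopes:
= (1/2)[1/289 - 1/331]
= 21/95659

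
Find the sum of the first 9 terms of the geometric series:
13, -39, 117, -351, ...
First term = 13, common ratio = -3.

Sₙ = a(1 - rⁿ) / (1 - r)
S_9 = 13(1 - (-3)^9) / (1 - (-3))
S_9 = 13(1 - (-19683)) / (4)
S_9 = 63973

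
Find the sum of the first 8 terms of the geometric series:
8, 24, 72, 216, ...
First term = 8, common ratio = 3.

Sₙ = a(1 - rⁿ) / (1 - r)
S_8 = 8(1 - 3^8) / (1 - 3)
S_8 = 8(1 - 6561) / (-2)
S_8 = 26240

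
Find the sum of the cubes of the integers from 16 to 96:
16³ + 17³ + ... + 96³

Use ∑_{k=1}^{n} k³ = [n(n+1)/2]², then subtract the first 15 terms.
∑_{k=1}^{96} k³ = [96×97/2]² = 4656² = 21678336
∑_{k=1}^{15} k³ = [15×16/2]² = 120² = 14400
∑_{k=16}^{96} k³ = 21678336 - 14400 = 21663936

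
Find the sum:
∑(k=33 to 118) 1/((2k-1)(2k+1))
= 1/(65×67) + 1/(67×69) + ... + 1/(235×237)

Partial fractions: 1/((2k-1)(2k+1)) = (1/2)[1/(2k-1) - 1/(2k+1)]
The series telescopes:
= (1/2)[1/65 - 1/237]
= 86/15405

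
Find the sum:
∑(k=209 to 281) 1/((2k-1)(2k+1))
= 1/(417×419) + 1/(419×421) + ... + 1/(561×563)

Partial fractions: 1/((2k-1)(2k+1)) = (1/2)[1/(2k-1) - 1/(2k+1)]
The series telescopes:
= (1/2)[1/417 - 1/563]
= 73/234771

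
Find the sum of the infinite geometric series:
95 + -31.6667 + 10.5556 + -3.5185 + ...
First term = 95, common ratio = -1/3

For |r| < 1, S = a / (1 - r)
S = 95 / (1 - (-1/3))
S = 95 / (4/3)
S = 285/4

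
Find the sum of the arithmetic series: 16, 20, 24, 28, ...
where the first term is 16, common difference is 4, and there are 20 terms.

Sₙ = n/2 × (first + last)
Last term = a + (n-1)d = 16 + (20-1)×4 = 92
S_20 = 20/2 × (16 + 92)
S_20 = 20/2 × 108 = 1080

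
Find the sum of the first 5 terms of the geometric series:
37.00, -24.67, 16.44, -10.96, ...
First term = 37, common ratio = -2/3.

Sₙ = a(1 - rⁿ) / (1 - r)
S_5 = 37(1 - (-2/3)^5) / (1 - (-2/3))
S_5 = 37(1 - (-32/243)) / (5/3)
S_5 = 2035/81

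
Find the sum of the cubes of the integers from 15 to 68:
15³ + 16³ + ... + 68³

Use ∑_{k=1}^{n} k³ = [n(n+1)/2]², then subtract the first 14 terms.
∑_{k=1}^{68} k³ = [68×69/2]² = 2346² = 5503716
∑_{k=1}^{14} k³ = [14×15/2]² = 105² = 11025
∑_{k=15}^{68} k³ = 5503716 - 11025 = 5492691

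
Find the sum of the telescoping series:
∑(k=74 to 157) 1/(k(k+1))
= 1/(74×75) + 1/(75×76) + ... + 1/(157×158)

Partial fractions: 1/(k(k+1)) = 1/k - 1/(k+1)
The series telescopes:
= (1/74 - 1/75) + (1/75 - 1/76) + ... + (1/157 - 1/158)
= 1/74 - 1/158
= 21/2923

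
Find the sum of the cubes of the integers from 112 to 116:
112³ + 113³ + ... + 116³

Use ∑_{k=1}^{n} k³ = [n(n+1)/2]², then subtract the first 111 terms.
∑_{k=1}^{116} k³ = [116×117/2]² = 6786² = 46049796
∑_{k=1}^{111} k³ = [111×112/2]² = 6216² = 38638656
∑_{k=112}^{116} k³ = 46049796 - 38638656 = 7411140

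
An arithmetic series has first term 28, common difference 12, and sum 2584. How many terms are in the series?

Using S = n/2 × [2a + (n-1)d]
2584 = n/2 × [2(28) + (n-1)(12)]
2584 = n/2 × [56 + 12n - 12]
5168 = n × [44 + 12n]
12n² + (44)n - 5168 = 0
Discriminant: Δ = (44)² - 4(12)(-5168) = 1936 + 248064 = 250000
√Δ = 500
n = [-(44) + √Δ] / (2·12) = (-44 + 500) / 24 = 456 / 24 = 19
(The negative root is discarded since n must be a positive integer.)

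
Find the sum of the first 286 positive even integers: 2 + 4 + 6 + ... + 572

Sum of first n even numbers = n(n+1)
= 286×287
= 82082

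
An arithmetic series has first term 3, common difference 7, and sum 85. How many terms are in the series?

Using S = n/2 × [2a + (n-1)d]
85 = n/2 × [2(3) + (n-1)(7)]
85 = n/2 × [6 + 7n - 7]
170 = n × [-1 + 7n]
7n² + (-1)n - 170 = 0
Discriminant: Δ = (-1)² - 4(7)(-170) = 1 + 4760 = 4761
√Δ = 69
n = [-(-1) + √Δ] / (2·7) = (1 + 69) / 14 = 70 / 14 = 5
(The negative root is discarded since n must be a positive integer.)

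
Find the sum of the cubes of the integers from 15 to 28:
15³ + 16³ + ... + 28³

Use ∑_{k=1}^{n} k³ = [n(n+1)/2]², then subtract the first 14 terms.
∑_{k=1}^{28} k³ = [28×29/2]² = 406² = 164836
∑_{k=1}^{14} k³ = [14×15/2]² = 105² = 11025
∑_{k=15}^{28} k³ = 164836 - 11025 = 153811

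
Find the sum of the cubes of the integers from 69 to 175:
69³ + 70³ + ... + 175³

Use ∑_{k=1}^{n} k³ = [n(n+1)/2]², then subtract the first 68 terms.
∑_{k=1}^{175} k³ = [175×176/2]² = 15400² = 237160000
∑_{k=1}^{68} k³ = [68×69/2]² = 2346² = 5503716
∑_{k=69}^{175} k³ = 237160000 - 5503716 = 231656284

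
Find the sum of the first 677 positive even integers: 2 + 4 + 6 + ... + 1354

Sum of first n even numbers = n(n+1)
= 677×678
= 459006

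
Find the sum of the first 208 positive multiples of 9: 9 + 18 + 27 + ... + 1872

Factor out 9: = 9(1 + 2 + ... + 208) = 9 × n(n+1)/2
= 9 × 208×209/2
= 9 × 21736
= 195624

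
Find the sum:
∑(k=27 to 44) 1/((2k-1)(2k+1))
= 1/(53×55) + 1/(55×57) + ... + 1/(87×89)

Partial fractions: 1/((2k-1)(2k+1)) = (1/2)[1/(2k-1) - 1/(2k+1)]
The series telescopes:
= (1/2)[1/53 - 1/89]
= 18/4717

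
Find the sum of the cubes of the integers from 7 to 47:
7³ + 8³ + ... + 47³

Use ∑_{k=1}^{n} k³ = [n(n+1)/2]², then subtract the first 6 terms.
∑_{k=1}^{47} k³ = [47×48/2]² = 1128² = 1272384
∑_{k=1}^{6} k³ = [6×7/2]² = 21² = 441
∑_{k=7}^{47} k³ = 1272384 - 441 = 1271943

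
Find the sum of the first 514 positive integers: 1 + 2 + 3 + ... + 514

Formula: ∑k = n(n+1)/2
= 514×515/2
= 264710/2
= 132355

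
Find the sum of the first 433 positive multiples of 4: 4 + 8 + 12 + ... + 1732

Factor out 4: = 4(1 + 2 + ... + 433) = 4 × n(n+1)/2
= 4 × 433×434/2
= 4 × 93961
= 375844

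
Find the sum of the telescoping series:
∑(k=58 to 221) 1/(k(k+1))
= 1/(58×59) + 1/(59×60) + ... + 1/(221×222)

Partial fractions: 1/(k(k+1)) = 1/k - 1/(k+1)
The series telescopes:
= (1/58 - 1/59) + (1/59 - 1/60) + ... + (1/221 - 1/222)
= 1/58 - 1/222
= 41/3219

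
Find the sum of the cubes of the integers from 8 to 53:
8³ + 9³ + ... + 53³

Use ∑_{k=1}^{n} k³ = [n(n+1)/2]², then subtract the first 7 terms.
∑_{k=1}^{53} k³ = [53×54/2]² = 1431² = 2047761
∑_{k=1}^{7} k³ = [7×8/2]² = 28² = 784
∑_{k=8}^{53} k³ = 2047761 - 784 = 2046977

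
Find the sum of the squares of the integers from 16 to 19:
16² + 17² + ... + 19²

Use ∑_{k=1}^{n} k² = n(n+1)(2n+1)/6, then subtract the first 15 terms.
∑_{k=1}^{19} k² = 19×20×39/6 = 2470
∑_{k=1}^{15} k² = 15×16×31/6 = 1240
∑_{k=16}^{19} k² = 2470 - 1240 = 1230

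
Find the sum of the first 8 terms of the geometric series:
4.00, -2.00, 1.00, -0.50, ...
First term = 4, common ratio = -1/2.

Sₙ = a(1 - rⁿ) / (1 - r)
S_8 = 4(1 - (-1/2)^8) / (1 - (-1/2))
S_8 = 4(1 - (1/256)) / (3/2)
S_8 = 85/32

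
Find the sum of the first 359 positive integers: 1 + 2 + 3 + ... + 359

Formula: ∑k = n(n+1)/2
= 359×360/2
= 129240/2
= 64620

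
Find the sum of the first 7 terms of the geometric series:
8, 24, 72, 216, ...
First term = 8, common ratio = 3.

Sₙ = a(1 - rⁿ) / (1 - r)
S_7 = 8(1 - 3^7) / (1 - 3)
S_7 = 8(1 - 2187) / (-2)
S_7 = 8744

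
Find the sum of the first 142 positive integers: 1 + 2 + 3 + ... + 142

Formula: ∑k = n(n+1)/2
= 142×143/2
= 20306/2
= 10153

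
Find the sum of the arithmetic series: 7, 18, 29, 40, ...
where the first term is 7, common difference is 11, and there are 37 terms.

Sₙ = n/2 × (first + last)
Last term = a + (n-1)d = 7 + (37-1)×11 = 403
S_37 = 37/2 × (7 + 403)
S_37 = 37/2 × 410 = 7585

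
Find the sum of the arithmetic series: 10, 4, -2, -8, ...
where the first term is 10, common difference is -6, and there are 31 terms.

Sₙ = n/2 × (first + last)
Last term = a + (n-1)d = 10 + (31-1)×(-6) = -170
S_31 = 31/2 × (10 + (-170))
S_31 = 31/2 × (-160) = -2480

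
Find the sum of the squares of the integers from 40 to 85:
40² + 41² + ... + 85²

Use ∑_{k=1}^{n} k² = n(n+1)(2n+1)/6, then subtract the first 39 terms.
∑_{k=1}^{85} k² = 85×86×171/6 = 208335
∑_{k=1}^{39} k² = 39×40×79/6 = 20540
∑_{k=40}^{85} k² = 208335 - 20540 = 187795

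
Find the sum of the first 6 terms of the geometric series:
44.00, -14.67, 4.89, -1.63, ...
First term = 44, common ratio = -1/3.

Sₙ = a(1 - rⁿ) / (1 - r)
S_6 = 44(1 - (-1/3)^6) / (1 - (-1/3))
S_6 = 44(1 - (1/729)) / (4/3)
S_6 = 8008/243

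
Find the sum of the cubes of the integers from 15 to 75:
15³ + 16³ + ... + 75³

Use ∑_{k=1}^{n} k³ = [n(n+1)/2]², then subtract the first 14 terms.
∑_{k=1}^{75} k³ = [75×76/2]² = 2850² = 8122500
∑_{k=1}^{14} k³ = [14×15/2]² = 105² = 11025
∑_{k=15}^{75} k³ = 8122500 - 11025 = 8111475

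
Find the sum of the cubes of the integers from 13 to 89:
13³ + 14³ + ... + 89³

Use ∑_{k=1}^{n} k³ = [n(n+1)/2]², then subtract the first 12 terms.
∑_{k=1}^{89} k³ = [89×90/2]² = 4005² = 16040025
∑_{k=1}^{12} k³ = [12×13/2]² = 78² = 6084
∑_{k=13}^{89} k³ = 16040025 - 6084 = 16033941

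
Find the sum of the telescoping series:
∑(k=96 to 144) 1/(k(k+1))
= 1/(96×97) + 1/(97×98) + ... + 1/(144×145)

Partial fractions: 1/(k(k+1)) = 1/k - 1/(k+1)
The series telescopes:
= (1/96 - 1/97) + (1/97 - 1/98) + ... + (1/144 - 1/145)
= 1/96 - 1/145
= 49/13920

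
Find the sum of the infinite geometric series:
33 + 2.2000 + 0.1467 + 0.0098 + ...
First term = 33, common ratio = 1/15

For |r| < 1, S = a / (1 - r)
S = 33 / (1 - (1/15))
S = 33 / (14/15)
S = 495/14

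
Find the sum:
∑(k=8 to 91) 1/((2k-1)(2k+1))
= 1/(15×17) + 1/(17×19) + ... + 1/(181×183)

Partial fractions: 1/((2k-1)(2k+1)) = (1/2)[1/(2k-1) - 1/(2k+1)]
The series telescopes:
= (1/2)[1/15 - 1/183]
= 28/915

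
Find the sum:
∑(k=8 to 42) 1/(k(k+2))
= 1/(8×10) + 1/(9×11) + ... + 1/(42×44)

Partial fractions: 1/(k(k+2)) = (1/2)[1/k - 1/(k+2)]
Telescoping leaves the first two and last two terms:
= (1/2)[1/8 + 1/9 - 1/43 - 1/44]
= 6475/68112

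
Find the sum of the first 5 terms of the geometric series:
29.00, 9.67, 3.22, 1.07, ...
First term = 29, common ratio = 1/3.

Sₙ = a(1 - rⁿ) / (1 - r)
S_5 = 29(1 - (1/3)^5) / (1 - (1/3))
S_5 = 29(1 - (1/243)) / (2/3)
S_5 = 3509/81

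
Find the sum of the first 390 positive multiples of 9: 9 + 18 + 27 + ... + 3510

Factor out 9: = 9(1 + 2 + ... + 390) = 9 × n(n+1)/2
= 9 × 390×391/2
= 9 × 76245
= 686205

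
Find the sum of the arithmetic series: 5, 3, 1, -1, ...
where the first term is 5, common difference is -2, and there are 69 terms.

Sₙ = n/2 × (first + last)
Last term = a + (n-1)d = 5 + (69-1)×(-2) = -131
S_69 = 69/2 × (5 + (-131))
S_69 = 69/2 × (-126) = -4347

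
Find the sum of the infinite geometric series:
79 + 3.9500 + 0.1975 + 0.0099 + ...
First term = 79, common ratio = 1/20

For |r| < 1, S = a / (1 - r)
S = 79 / (1 - (1/20))
S = 79 / (19/20)
S = 1580/19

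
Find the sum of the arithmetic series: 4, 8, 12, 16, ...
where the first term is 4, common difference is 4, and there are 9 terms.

Sₙ = n/2 × (first + last)
Last term = a + (n-1)d = 4 + (9-1)×4 = 36
S_9 = 9/2 × (4 + 36)
S_9 = 9/2 × 40 = 180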